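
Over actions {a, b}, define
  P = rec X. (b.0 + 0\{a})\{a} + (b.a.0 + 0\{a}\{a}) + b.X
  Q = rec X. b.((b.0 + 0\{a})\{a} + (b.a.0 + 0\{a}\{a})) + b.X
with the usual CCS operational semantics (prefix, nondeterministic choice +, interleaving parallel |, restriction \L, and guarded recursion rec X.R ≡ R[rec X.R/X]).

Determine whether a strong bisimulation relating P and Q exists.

P's transition system — 4 states:
  s0 = rec X. (b.0 + 0\{a})\{a} + (b.a.0 + 0\{a}\{a}) + b.X | -b-> s0, -b-> s1, -b-> s2
  s1 = 0\{a} | ·
  s2 = a.0 | -a-> s3
  s3 = 0 | ·
Q's transition system — 5 states:
  t0 = rec X. b.((b.0 + 0\{a})\{a} + (b.a.0 + 0\{a}\{a})) + b.X | -b-> t0, -b-> t1
  t1 = (b.0 + 0\{a})\{a} + (b.a.0 + 0\{a}\{a}) | -b-> t2, -b-> t3
  t2 = 0\{a} | ·
  t3 = a.0 | -a-> t4
  t4 = 0 | ·
Bisimilarity quotient blocks:
  B0 = {s0}
  B1 = {s1, s3, t2, t4}
  B2 = {s2, t3}
  B3 = {t0}
  B4 = {t1}
s0 ∈ B0, t0 ∈ B3 → different blocks

not bisimilar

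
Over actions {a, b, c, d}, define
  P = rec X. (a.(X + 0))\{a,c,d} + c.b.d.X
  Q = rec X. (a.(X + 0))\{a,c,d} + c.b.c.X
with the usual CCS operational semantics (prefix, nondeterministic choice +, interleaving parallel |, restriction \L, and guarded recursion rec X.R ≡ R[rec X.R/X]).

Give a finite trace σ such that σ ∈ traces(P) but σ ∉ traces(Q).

cbd

Reachable graph of P (3 states):
  u0 = rec X. (a.(X + 0))\{a,c,d} + c.b.d.X :: =c=> u1
  u1 = b.d.(rec X. (a.(X + 0))\{a,c,d} + c.b.d.X) :: =b=> u2
  u2 = d.(rec X. (a.(X + 0))\{a,c,d} + c.b.d.X) :: =d=> u0
Reachable graph of Q (3 states):
  v0 = rec X. (a.(X + 0))\{a,c,d} + c.b.c.X :: =c=> v1
  v1 = b.c.(rec X. (a.(X + 0))\{a,c,d} + c.b.c.X) :: =b=> v2
  v2 = c.(rec X. (a.(X + 0))\{a,c,d} + c.b.c.X) :: =c=> v0
Trace ⟨cbd⟩ through P, begin at {u0}:
  after c @ step 1: {u1}
  after b @ step 2: {u2}
  after d @ step 3: {u0}
  P completes σ.
Trace ⟨cbd⟩ through Q, begin at {v0}:
  after c @ step 1: {v1}
  after b @ step 2: {v2}
  after d @ step 3: no successor for Q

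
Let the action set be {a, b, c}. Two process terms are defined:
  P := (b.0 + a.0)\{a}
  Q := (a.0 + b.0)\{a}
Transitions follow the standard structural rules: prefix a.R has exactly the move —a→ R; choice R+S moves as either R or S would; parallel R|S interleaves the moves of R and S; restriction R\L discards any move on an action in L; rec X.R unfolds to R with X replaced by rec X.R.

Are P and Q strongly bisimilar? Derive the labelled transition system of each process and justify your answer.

Reachable graph of P (2 states):
  m0 = (b.0 + a.0)\{a} has moves =b=> m1
  m1 = 0\{a} has moves ·
Reachable graph of Q (2 states):
  n0 = (a.0 + b.0)\{a} has moves =b=> n1
  n1 = 0\{a} has moves ·
Bisimilarity quotient blocks:
  B0 = {m0, n0}
  B1 = {m1, n1}
m0 ∈ B0, n0 ∈ B0 → same block

P ~ Q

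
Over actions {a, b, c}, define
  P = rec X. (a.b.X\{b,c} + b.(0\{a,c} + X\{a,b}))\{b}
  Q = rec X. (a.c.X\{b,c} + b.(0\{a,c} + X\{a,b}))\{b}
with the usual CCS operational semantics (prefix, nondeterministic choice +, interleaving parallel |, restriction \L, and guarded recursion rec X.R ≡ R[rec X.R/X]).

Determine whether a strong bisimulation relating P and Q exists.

Reachable graph of P (2 states):
  s0 = rec X. (a.b.X\{b,c} + b.(0\{a,c} + X\{a,b}))\{b} | —a→ s1
  s1 = (b.(rec X. (a.b.X\{b,c} + b.(0\{a,c} + X\{a,b}))\{b})\{b,c})\{b} | ∅
Reachable graph of Q (4 states):
  t0 = rec X. (a.c.X\{b,c} + b.(0\{a,c} + X\{a,b}))\{b} | —a→ t1
  t1 = (c.(rec X. (a.c.X\{b,c} + b.(0\{a,c} + X\{a,b}))\{b})\{b,c})\{b} | —c→ t2
  t2 = (rec X. (a.c.X\{b,c} + b.(0\{a,c} + X\{a,b}))\{b})\{b,c}\{b} | —a→ t3
  t3 = (c.(rec X. (a.c.X\{b,c} + b.(0\{a,c} + X\{a,b}))\{b})\{b,c})\{b}\{b,c}\{b} | ∅
Bisimilarity quotient blocks:
  B0 = {s0, t2}
  B1 = {s1, t3}
  B2 = {t0}
  B3 = {t1}
s0 ∈ B0, t0 ∈ B2 → different blocks

P ≁ Q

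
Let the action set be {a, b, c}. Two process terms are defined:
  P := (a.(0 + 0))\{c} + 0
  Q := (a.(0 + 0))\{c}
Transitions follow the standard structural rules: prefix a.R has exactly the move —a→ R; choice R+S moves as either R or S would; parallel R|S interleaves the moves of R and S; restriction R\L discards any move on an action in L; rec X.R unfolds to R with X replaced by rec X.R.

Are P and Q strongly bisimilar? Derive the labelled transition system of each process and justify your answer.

bisimilar

LTS(P): 2 reachable states
  p0 = (a.(0 + 0))\{c} + 0 → --a--▸ p1
  p1 = (0 + 0)\{c} → ·
LTS(Q): 2 reachable states
  q0 = (a.(0 + 0))\{c} → --a--▸ q1
  q1 = (0 + 0)\{c} → ·
Partition-refinement fixed point:
  B0 = {p0, q0}
  B1 = {p1, q1}
p0 ∈ B0, q0 ∈ B0 → same block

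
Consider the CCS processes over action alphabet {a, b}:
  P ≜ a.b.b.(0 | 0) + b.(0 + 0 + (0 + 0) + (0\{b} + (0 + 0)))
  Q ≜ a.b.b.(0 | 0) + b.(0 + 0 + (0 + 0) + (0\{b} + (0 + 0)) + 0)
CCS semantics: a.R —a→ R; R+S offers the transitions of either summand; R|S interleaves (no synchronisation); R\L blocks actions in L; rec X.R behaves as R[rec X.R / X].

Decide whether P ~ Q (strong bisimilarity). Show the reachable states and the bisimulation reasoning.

P's transition system — 5 states:
  m0 = a.b.b.(0 | 0) + b.(0 + 0 + (0 + 0) + (0\{b} + (0 + 0))) | --a--▸ m1, --b--▸ m2
  m1 = b.b.(0 | 0) | --b--▸ m3
  m2 = 0 + 0 + (0 + 0) + (0\{b} + (0 + 0)) | ·
  m3 = b.(0 | 0) | --b--▸ m4
  m4 = 0 | 0 | ·
Q's transition system — 5 states:
  n0 = a.b.b.(0 | 0) + b.(0 + 0 + (0 + 0) + (0\{b} + (0 + 0)) + 0) | --a--▸ n1, --b--▸ n2
  n1 = b.b.(0 | 0) | --b--▸ n3
  n2 = 0 + 0 + (0 + 0) + (0\{b} + (0 + 0)) + 0 | ·
  n3 = b.(0 | 0) | --b--▸ n4
  n4 = 0 | 0 | ·
Bisimilarity quotient blocks:
  B0 = {m0, n0}
  B1 = {m2, m4, n2, n4}
  B2 = {m1, n1}
  B3 = {m3, n3}
m0 ∈ B0, n0 ∈ B0 → same block

YES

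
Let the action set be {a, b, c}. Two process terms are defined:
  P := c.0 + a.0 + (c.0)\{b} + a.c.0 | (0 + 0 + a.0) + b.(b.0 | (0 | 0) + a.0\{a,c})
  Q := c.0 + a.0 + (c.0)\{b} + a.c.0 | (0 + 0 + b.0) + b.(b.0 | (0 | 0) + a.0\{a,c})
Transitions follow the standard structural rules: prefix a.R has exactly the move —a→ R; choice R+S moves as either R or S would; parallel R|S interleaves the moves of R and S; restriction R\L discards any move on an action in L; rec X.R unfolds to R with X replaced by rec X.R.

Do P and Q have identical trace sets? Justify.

Reachable graph of P (11 states):
  m0 = c.0 + a.0 + (c.0)\{b} + a.c.0 | (0 + 0 + a.0) + b.(b.0 | (0 | 0) + a.0\{a,c}) has moves -a-> m1, -a-> m2, -a-> m3, -b-> m4, -c-> m1, -c-> m5
  m1 = 0 has moves stopped
  m2 = a.c.0 | 0 has moves -a-> m6
  m3 = c.0 | (0 + 0 + a.0) has moves -a-> m6, -c-> m7
  m4 = b.0 | (0 | 0) + a.0\{a,c} has moves -a-> m8, -b-> m9
  m5 = 0\{b} has moves stopped
  m6 = c.0 | 0 has moves -c-> m10
  m7 = 0 | (0 + 0 + a.0) has moves -a-> m10
  m8 = 0\{a,c} has moves stopped
  m9 = 0 | (0 | 0) has moves stopped
  m10 = 0 | 0 has moves stopped
Reachable graph of Q (11 states):
  n0 = c.0 + a.0 + (c.0)\{b} + a.c.0 | (0 + 0 + b.0) + b.(b.0 | (0 | 0) + a.0\{a,c}) has moves -a-> n1, -a-> n2, -b-> n3, -b-> n4, -c-> n1, -c-> n5
  n1 = 0 has moves stopped
  n2 = c.0 | (0 + 0 + b.0) has moves -b-> n6, -c-> n7
  n3 = a.c.0 | 0 has moves -a-> n6
  n4 = b.0 | (0 | 0) + a.0\{a,c} has moves -a-> n8, -b-> n9
  n5 = 0\{b} has moves stopped
  n6 = c.0 | 0 has moves -c-> n10
  n7 = 0 | (0 + 0 + b.0) has moves -b-> n10
  n8 = 0\{a,c} has moves stopped
  n9 = 0 | (0 | 0) has moves stopped
  n10 = 0 | 0 has moves stopped
Run σ = ⟨aa⟩ on P: start {m0}
  step 1 (a): {m1, m2, m3}
  step 2 (a): {m6}
  ✓ P
Run σ = ⟨aa⟩ on Q: start {n0}
  step 1 (a): {n1, n2}
  step 2 (a): no successor for Q

trace-distinct — witness ⟨aa⟩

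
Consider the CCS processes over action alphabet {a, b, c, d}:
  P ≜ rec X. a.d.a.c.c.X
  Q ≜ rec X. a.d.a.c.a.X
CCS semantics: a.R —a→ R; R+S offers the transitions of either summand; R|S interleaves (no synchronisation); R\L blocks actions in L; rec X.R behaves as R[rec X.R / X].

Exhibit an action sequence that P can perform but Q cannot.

adacc

P's transition system — 5 states:
  u0 = rec X. a.d.a.c.c.X :: —a→ u1
  u1 = d.a.c.c.(rec X. a.d.a.c.c.X) :: —d→ u2
  u2 = a.c.c.(rec X. a.d.a.c.c.X) :: —a→ u3
  u3 = c.c.(rec X. a.d.a.c.c.X) :: —c→ u4
  u4 = c.(rec X. a.d.a.c.c.X) :: —c→ u0
Q's transition system — 5 states:
  v0 = rec X. a.d.a.c.a.X :: —a→ v1
  v1 = d.a.c.a.(rec X. a.d.a.c.a.X) :: —d→ v2
  v2 = a.c.a.(rec X. a.d.a.c.a.X) :: —a→ v3
  v3 = c.a.(rec X. a.d.a.c.a.X) :: —c→ v4
  v4 = a.(rec X. a.d.a.c.a.X) :: —a→ v0
Run σ = ⟨adacc⟩ on P: start {u0}
  [1] a ⇒ {u1}
  [2] d ⇒ {u2}
  [3] a ⇒ {u3}
  [4] c ⇒ {u4}
  [5] c ⇒ {u0}
  P completes σ.
Run σ = ⟨adacc⟩ on Q: start {v0}
  [1] a ⇒ {v1}
  [2] d ⇒ {v2}
  [3] a ⇒ {v3}
  [4] c ⇒ {v4}
  [5] c ⇒ ∅  — Q cannot continue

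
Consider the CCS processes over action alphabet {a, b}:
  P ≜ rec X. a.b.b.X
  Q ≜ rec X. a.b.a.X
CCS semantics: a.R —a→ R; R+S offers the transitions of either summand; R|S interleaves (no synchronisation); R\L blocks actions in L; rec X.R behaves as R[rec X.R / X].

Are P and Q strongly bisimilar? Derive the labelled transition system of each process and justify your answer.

not bisimilar

Reachable graph of P (3 states):
  s0 = rec X. a.b.b.X :: —a→ s1
  s1 = b.b.(rec X. a.b.b.X) :: —b→ s2
  s2 = b.(rec X. a.b.b.X) :: —b→ s0
Reachable graph of Q (3 states):
  t0 = rec X. a.b.a.X :: —a→ t1
  t1 = b.a.(rec X. a.b.a.X) :: —b→ t2
  t2 = a.(rec X. a.b.a.X) :: —a→ t0
Coarsest stable partition (strong bisimilarity classes):
  B0 = {s0}
  B1 = {s1}
  B2 = {s2}
  B3 = {t0}
  B4 = {t1}
  B5 = {t2}
s0 ∈ B0, t0 ∈ B3 → different blocks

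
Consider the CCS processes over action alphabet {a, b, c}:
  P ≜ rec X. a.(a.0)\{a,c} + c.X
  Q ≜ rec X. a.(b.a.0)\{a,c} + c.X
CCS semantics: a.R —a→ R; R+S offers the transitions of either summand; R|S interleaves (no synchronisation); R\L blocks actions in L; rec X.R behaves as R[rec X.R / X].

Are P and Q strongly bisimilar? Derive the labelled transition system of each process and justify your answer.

Reachable graph of P (2 states):
  s0 = rec X. a.(a.0)\{a,c} + c.X has moves --a--▸ s1, --c--▸ s0
  s1 = (a.0)\{a,c} has moves stopped
Reachable graph of Q (3 states):
  t0 = rec X. a.(b.a.0)\{a,c} + c.X has moves --a--▸ t1, --c--▸ t0
  t1 = (b.a.0)\{a,c} has moves --b--▸ t2
  t2 = (a.0)\{a,c} has moves stopped
Coarsest stable partition (strong bisimilarity classes):
  B0 = {s0}
  B1 = {s1, t2}
  B2 = {t0}
  B3 = {t1}
s0 ∈ B0, t0 ∈ B2 → different blocks

not bisimilar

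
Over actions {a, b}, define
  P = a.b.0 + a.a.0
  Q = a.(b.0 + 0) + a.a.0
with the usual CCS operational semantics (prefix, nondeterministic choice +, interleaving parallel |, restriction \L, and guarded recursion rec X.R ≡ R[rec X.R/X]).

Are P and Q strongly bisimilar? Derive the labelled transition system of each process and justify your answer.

P ~ Q

P's transition system — 4 states:
  s0 = a.b.0 + a.a.0 has moves ··a··> s1, ··a··> s2
  s1 = a.0 has moves ··a··> s3
  s2 = b.0 has moves ··b··> s3
  s3 = 0 has moves stopped
Q's transition system — 4 states:
  t0 = a.(b.0 + 0) + a.a.0 has moves ··a··> t1, ··a··> t2
  t1 = a.0 has moves ··a··> t3
  t2 = b.0 + 0 has moves ··b··> t3
  t3 = 0 has moves stopped
Coarsest stable partition (strong bisimilarity classes):
  B0 = {s0, t0}
  B1 = {s2, t2}
  B2 = {s3, t3}
  B3 = {s1, t1}
s0 ∈ B0, t0 ∈ B0 → same block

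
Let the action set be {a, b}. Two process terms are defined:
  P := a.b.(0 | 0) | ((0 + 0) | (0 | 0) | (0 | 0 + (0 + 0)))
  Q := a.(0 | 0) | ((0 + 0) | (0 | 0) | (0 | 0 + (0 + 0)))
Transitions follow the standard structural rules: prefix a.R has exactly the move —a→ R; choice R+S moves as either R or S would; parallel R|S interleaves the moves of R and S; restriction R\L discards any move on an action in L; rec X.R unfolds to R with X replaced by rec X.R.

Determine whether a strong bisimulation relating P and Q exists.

not bisimilar

Reachable graph of P (3 states):
  s0 = a.b.(0 | 0) | ((0 + 0) | (0 | 0) | (0 | 0 + (0 + 0))) | --a--▸ s1
  s1 = b.(0 | 0) | ((0 + 0) | (0 | 0) | (0 | 0 + (0 + 0))) | --b--▸ s2
  s2 = 0 | 0 | ((0 + 0) | (0 | 0) | (0 | 0 + (0 + 0))) | stopped
Reachable graph of Q (2 states):
  t0 = a.(0 | 0) | ((0 + 0) | (0 | 0) | (0 | 0 + (0 + 0))) | --a--▸ t1
  t1 = 0 | 0 | ((0 + 0) | (0 | 0) | (0 | 0 + (0 + 0))) | stopped
Coarsest stable partition (strong bisimilarity classes):
  B0 = {s0}
  B1 = {s1}
  B2 = {s2, t1}
  B3 = {t0}
s0 ∈ B0, t0 ∈ B3 → different blocks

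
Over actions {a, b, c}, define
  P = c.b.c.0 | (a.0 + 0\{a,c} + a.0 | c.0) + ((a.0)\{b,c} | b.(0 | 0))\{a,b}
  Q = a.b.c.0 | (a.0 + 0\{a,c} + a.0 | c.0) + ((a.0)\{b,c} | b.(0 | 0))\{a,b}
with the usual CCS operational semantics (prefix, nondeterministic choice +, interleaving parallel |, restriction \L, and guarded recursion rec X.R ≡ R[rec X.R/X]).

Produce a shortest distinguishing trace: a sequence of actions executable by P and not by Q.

cb

LTS(P): 20 reachable states
  u0 = c.b.c.0 | (a.0 + 0\{a,c} + a.0 | c.0) + ((a.0)\{b,c} | b.(0 | 0))\{a,b} → ··a··> u1, ··a··> u2, ··c··> u3, ··c··> u4
  u1 = c.b.c.0 | (0 | c.0) → ··c··> u5, ··c··> u6
  u2 = c.b.c.0 | 0 → ··c··> u7
  u3 = b.c.0 | (a.0 + 0\{a,c} + a.0 | c.0) → ··a··> u5, ··a··> u7, ··b··> u8, ··c··> u9
  u4 = c.b.c.0 | (a.0 | 0) → ··a··> u6, ··c··> u9
  u5 = b.c.0 | (0 | c.0) → ··b··> u10, ··c··> u11
  u6 = c.b.c.0 | (0 | 0) → ··c··> u11
  u7 = b.c.0 | 0 → ··b··> u12
  u8 = c.0 | (a.0 + 0\{a,c} + a.0 | c.0) → ··a··> u10, ··a··> u12, ··c··> u13, ··c··> u14
  u9 = b.c.0 | (a.0 | 0) → ··a··> u11, ··b··> u14
  u10 = c.0 | (0 | c.0) → ··c··> u15, ··c··> u16
  u11 = b.c.0 | (0 | 0) → ··b··> u16
  u12 = c.0 | 0 → ··c··> u17
  u13 = 0 | (a.0 + 0\{a,c} + a.0 | c.0) → ··a··> u15, ··a··> u17, ··c··> u18
  u14 = c.0 | (a.0 | 0) → ··a··> u16, ··c··> u18
  u15 = 0 | (0 | c.0) → ··c··> u19
  u16 = c.0 | (0 | 0) → ··c··> u19
  u17 = 0 | 0 → (no moves)
  u18 = 0 | (a.0 | 0) → ··a··> u19
  u19 = 0 | (0 | 0) → (no moves)
LTS(Q): 20 reachable states
  v0 = a.b.c.0 | (a.0 + 0\{a,c} + a.0 | c.0) + ((a.0)\{b,c} | b.(0 | 0))\{a,b} → ··a··> v1, ··a··> v2, ··a··> v3, ··c··> v4
  v1 = a.b.c.0 | (0 | c.0) → ··a··> v5, ··c··> v6
  v2 = a.b.c.0 | 0 → ··a··> v7
  v3 = b.c.0 | (a.0 + 0\{a,c} + a.0 | c.0) → ··a··> v5, ··a··> v7, ··b··> v8, ··c··> v9
  v4 = a.b.c.0 | (a.0 | 0) → ··a··> v6, ··a··> v9
  v5 = b.c.0 | (0 | c.0) → ··b··> v10, ··c··> v11
  v6 = a.b.c.0 | (0 | 0) → ··a··> v11
  v7 = b.c.0 | 0 → ··b··> v12
  v8 = c.0 | (a.0 + 0\{a,c} + a.0 | c.0) → ··a··> v10, ··a··> v12, ··c··> v13, ··c··> v14
  v9 = b.c.0 | (a.0 | 0) → ··a··> v11, ··b··> v14
  v10 = c.0 | (0 | c.0) → ··c··> v15, ··c··> v16
  v11 = b.c.0 | (0 | 0) → ··b··> v16
  v12 = c.0 | 0 → ··c··> v17
  v13 = 0 | (a.0 + 0\{a,c} + a.0 | c.0) → ··a··> v15, ··a··> v17, ··c··> v18
  v14 = c.0 | (a.0 | 0) → ··a··> v16, ··c··> v18
  v15 = 0 | (0 | c.0) → ··c··> v19
  v16 = c.0 | (0 | 0) → ··c··> v19
  v17 = 0 | 0 → (no moves)
  v18 = 0 | (a.0 | 0) → ··a··> v19
  v19 = 0 | (0 | 0) → (no moves)
Executing cb from P (initial set {u0}):
  step 1 (c): {u3, u4}
  step 2 (b): {u8}
  P completes σ.
Executing cb from Q (initial set {v0}):
  step 1 (c): {v4}
  step 2 (b): no successor for Q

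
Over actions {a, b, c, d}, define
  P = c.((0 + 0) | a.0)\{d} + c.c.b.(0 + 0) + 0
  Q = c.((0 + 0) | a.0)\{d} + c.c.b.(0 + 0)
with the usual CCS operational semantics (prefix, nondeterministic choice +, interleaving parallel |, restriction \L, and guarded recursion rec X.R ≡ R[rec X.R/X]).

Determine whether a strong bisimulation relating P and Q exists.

LTS(P): 6 reachable states
  m0 = c.((0 + 0) | a.0)\{d} + c.c.b.(0 + 0) + 0 has moves -c-> m1, -c-> m2
  m1 = ((0 + 0) | a.0)\{d} has moves -a-> m3
  m2 = c.b.(0 + 0) has moves -c-> m4
  m3 = ((0 + 0) | 0)\{d} has moves (no moves)
  m4 = b.(0 + 0) has moves -b-> m5
  m5 = 0 + 0 has moves (no moves)
LTS(Q): 6 reachable states
  n0 = c.((0 + 0) | a.0)\{d} + c.c.b.(0 + 0) has moves -c-> n1, -c-> n2
  n1 = ((0 + 0) | a.0)\{d} has moves -a-> n3
  n2 = c.b.(0 + 0) has moves -c-> n4
  n3 = ((0 + 0) | 0)\{d} has moves (no moves)
  n4 = b.(0 + 0) has moves -b-> n5
  n5 = 0 + 0 has moves (no moves)
Coarsest stable partition (strong bisimilarity classes):
  B0 = {m0, n0}
  B1 = {m1, n1}
  B2 = {m3, m5, n3, n5}
  B3 = {m2, n2}
  B4 = {m4, n4}
m0 ∈ B0, n0 ∈ B0 → same block

YES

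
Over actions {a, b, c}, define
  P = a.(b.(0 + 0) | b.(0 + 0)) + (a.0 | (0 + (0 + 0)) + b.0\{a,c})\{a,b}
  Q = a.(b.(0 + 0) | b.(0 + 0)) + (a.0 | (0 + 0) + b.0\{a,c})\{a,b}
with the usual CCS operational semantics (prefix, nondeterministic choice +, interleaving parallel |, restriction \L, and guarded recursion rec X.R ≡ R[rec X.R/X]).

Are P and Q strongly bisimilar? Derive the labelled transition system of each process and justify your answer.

Reachable graph of P (5 states):
  s0 = a.(b.(0 + 0) | b.(0 + 0)) + (a.0 | (0 + (0 + 0)) + b.0\{a,c})\{a,b} :: —a→ s1
  s1 = b.(0 + 0) | b.(0 + 0) :: —b→ s2, —b→ s3
  s2 = (0 + 0) | b.(0 + 0) :: —b→ s4
  s3 = b.(0 + 0) | (0 + 0) :: —b→ s4
  s4 = (0 + 0) | (0 + 0) :: deadlocked
Reachable graph of Q (5 states):
  t0 = a.(b.(0 + 0) | b.(0 + 0)) + (a.0 | (0 + 0) + b.0\{a,c})\{a,b} :: —a→ t1
  t1 = b.(0 + 0) | b.(0 + 0) :: —b→ t2, —b→ t3
  t2 = (0 + 0) | b.(0 + 0) :: —b→ t4
  t3 = b.(0 + 0) | (0 + 0) :: —b→ t4
  t4 = (0 + 0) | (0 + 0) :: deadlocked
Coarsest stable partition (strong bisimilarity classes):
  B0 = {s0, t0}
  B1 = {s1, t1}
  B2 = {s2, s3, t2, t3}
  B3 = {s4, t4}
s0 ∈ B0, t0 ∈ B0 → same block

bisimilar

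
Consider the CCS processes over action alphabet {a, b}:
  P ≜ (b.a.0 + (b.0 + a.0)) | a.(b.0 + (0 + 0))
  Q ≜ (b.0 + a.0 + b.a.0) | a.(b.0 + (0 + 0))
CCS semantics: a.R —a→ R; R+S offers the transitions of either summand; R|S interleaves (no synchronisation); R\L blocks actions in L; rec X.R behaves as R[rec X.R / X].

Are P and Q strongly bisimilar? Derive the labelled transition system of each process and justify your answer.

Reachable graph of P (9 states):
  p0 = (b.a.0 + (b.0 + a.0)) | a.(b.0 + (0 + 0)) has moves ··a··> p1, ··a··> p2, ··b··> p2, ··b··> p3
  p1 = (b.a.0 + (b.0 + a.0)) | (b.0 + (0 + 0)) has moves ··a··> p4, ··b··> p4, ··b··> p5, ··b··> p6
  p2 = 0 | a.(b.0 + (0 + 0)) has moves ··a··> p4
  p3 = a.0 | a.(b.0 + (0 + 0)) has moves ··a··> p2, ··a··> p6
  p4 = 0 | (b.0 + (0 + 0)) has moves ··b··> p7
  p5 = (b.a.0 + (b.0 + a.0)) | 0 has moves ··a··> p7, ··b··> p7, ··b··> p8
  p6 = a.0 | (b.0 + (0 + 0)) has moves ··a··> p4, ··b··> p8
  p7 = 0 | 0 has moves stopped
  p8 = a.0 | 0 has moves ··a··> p7
Reachable graph of Q (9 states):
  q0 = (b.0 + a.0 + b.a.0) | a.(b.0 + (0 + 0)) has moves ··a··> q1, ··a··> q2, ··b··> q2, ··b··> q3
  q1 = (b.0 + a.0 + b.a.0) | (b.0 + (0 + 0)) has moves ··a··> q4, ··b··> q4, ··b··> q5, ··b··> q6
  q2 = 0 | a.(b.0 + (0 + 0)) has moves ··a··> q4
  q3 = a.0 | a.(b.0 + (0 + 0)) has moves ··a··> q2, ··a··> q6
  q4 = 0 | (b.0 + (0 + 0)) has moves ··b··> q7
  q5 = (b.0 + a.0 + b.a.0) | 0 has moves ··a··> q7, ··b··> q7, ··b··> q8
  q6 = a.0 | (b.0 + (0 + 0)) has moves ··a··> q4, ··b··> q8
  q7 = 0 | 0 has moves stopped
  q8 = a.0 | 0 has moves ··a··> q7
Coarsest stable partition (strong bisimilarity classes):
  B0 = {p0, q0}
  B1 = {p2, q2}
  B2 = {p4, q4}
  B3 = {p7, q7}
  B4 = {p1, q1}
  B5 = {p5, q5}
  B6 = {p8, q8}
  B7 = {p6, q6}
  B8 = {p3, q3}
p0 ∈ B0, q0 ∈ B0 → same block

YES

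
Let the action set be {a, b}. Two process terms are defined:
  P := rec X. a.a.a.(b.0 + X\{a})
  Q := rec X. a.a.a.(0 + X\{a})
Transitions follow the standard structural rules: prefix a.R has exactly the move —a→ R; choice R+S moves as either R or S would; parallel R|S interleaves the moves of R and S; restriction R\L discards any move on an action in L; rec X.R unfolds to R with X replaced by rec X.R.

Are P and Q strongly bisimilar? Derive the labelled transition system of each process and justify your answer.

LTS(P): 5 reachable states
  p0 = rec X. a.a.a.(b.0 + X\{a}) | =a=> p1
  p1 = a.a.(b.0 + (rec X. a.a.a.(b.0 + X\{a}))\{a}) | =a=> p2
  p2 = a.(b.0 + (rec X. a.a.a.(b.0 + X\{a}))\{a}) | =a=> p3
  p3 = b.0 + (rec X. a.a.a.(b.0 + X\{a}))\{a} | =b=> p4
  p4 = 0 | (no moves)
LTS(Q): 4 reachable states
  q0 = rec X. a.a.a.(0 + X\{a}) | =a=> q1
  q1 = a.a.(0 + (rec X. a.a.a.(0 + X\{a}))\{a}) | =a=> q2
  q2 = a.(0 + (rec X. a.a.a.(0 + X\{a}))\{a}) | =a=> q3
  q3 = 0 + (rec X. a.a.a.(0 + X\{a}))\{a} | (no moves)
Bisimilarity quotient blocks:
  B0 = {p0}
  B1 = {p1}
  B2 = {p2}
  B3 = {p3}
  B4 = {p4, q3}
  B5 = {q0}
  B6 = {q1}
  B7 = {q2}
p0 ∈ B0, q0 ∈ B5 → different blocks

P ≁ Q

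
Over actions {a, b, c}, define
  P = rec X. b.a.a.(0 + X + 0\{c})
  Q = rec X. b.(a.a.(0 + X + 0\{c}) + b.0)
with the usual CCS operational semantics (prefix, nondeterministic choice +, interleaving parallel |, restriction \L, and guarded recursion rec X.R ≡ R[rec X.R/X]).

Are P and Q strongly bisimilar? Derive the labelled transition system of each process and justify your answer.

LTS(P): 4 reachable states
  u0 = rec X. b.a.a.(0 + X + 0\{c}) ⊢ =b=> u1
  u1 = a.a.(0 + (rec X. b.a.a.(0 + X + 0\{c})) + 0\{c}) ⊢ =a=> u2
  u2 = a.(0 + (rec X. b.a.a.(0 + X + 0\{c})) + 0\{c}) ⊢ =a=> u3
  u3 = 0 + (rec X. b.a.a.(0 + X + 0\{c})) + 0\{c} ⊢ =b=> u1
LTS(Q): 5 reachable states
  v0 = rec X. b.(a.a.(0 + X + 0\{c}) + b.0) ⊢ =b=> v1
  v1 = a.a.(0 + (rec X. b.(a.a.(0 + X + 0\{c}) + b.0)) + 0\{c}) + b.0 ⊢ =a=> v2, =b=> v3
  v2 = a.(0 + (rec X. b.(a.a.(0 + X + 0\{c}) + b.0)) + 0\{c}) ⊢ =a=> v4
  v3 = 0 ⊢ (no moves)
  v4 = 0 + (rec X. b.(a.a.(0 + X + 0\{c}) + b.0)) + 0\{c} ⊢ =b=> v1
Bisimilarity quotient blocks:
  B0 = {u0, u3}
  B1 = {u1}
  B2 = {u2}
  B3 = {v0, v4}
  B4 = {v1}
  B5 = {v3}
  B6 = {v2}
u0 ∈ B0, v0 ∈ B3 → different blocks

not bisimilar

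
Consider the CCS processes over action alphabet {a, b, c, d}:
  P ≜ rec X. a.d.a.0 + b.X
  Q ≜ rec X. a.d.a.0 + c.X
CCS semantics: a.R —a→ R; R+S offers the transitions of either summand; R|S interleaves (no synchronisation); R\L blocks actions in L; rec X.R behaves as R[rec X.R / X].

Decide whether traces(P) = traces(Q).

trace-distinct — witness ⟨b⟩

Reachable graph of P (4 states):
  p0 = rec X. a.d.a.0 + b.X | ··a··> p1, ··b··> p0
  p1 = d.a.0 | ··d··> p2
  p2 = a.0 | ··a··> p3
  p3 = 0 | stopped
Reachable graph of Q (4 states):
  q0 = rec X. a.d.a.0 + c.X | ··a··> q1, ··c··> q0
  q1 = d.a.0 | ··d··> q2
  q2 = a.0 | ··a··> q3
  q3 = 0 | stopped
Trace ⟨b⟩ through P, begin at {p0}:
  after b @ step 1: {p0}
  ✓ P
Trace ⟨b⟩ through Q, begin at {q0}:
  after b @ step 1: ∅ (Q stuck)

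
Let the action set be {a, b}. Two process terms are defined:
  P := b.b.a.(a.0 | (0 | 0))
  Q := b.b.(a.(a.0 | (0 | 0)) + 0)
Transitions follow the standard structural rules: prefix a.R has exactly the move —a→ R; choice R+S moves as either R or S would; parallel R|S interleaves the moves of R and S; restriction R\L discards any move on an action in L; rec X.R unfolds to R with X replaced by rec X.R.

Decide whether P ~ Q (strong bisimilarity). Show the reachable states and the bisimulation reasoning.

Reachable graph of P (5 states):
  u0 = b.b.a.(a.0 | (0 | 0)) → =b=> u1
  u1 = b.a.(a.0 | (0 | 0)) → =b=> u2
  u2 = a.(a.0 | (0 | 0)) → =a=> u3
  u3 = a.0 | (0 | 0) → =a=> u4
  u4 = 0 | (0 | 0) → stopped
Reachable graph of Q (5 states):
  v0 = b.b.(a.(a.0 | (0 | 0)) + 0) → =b=> v1
  v1 = b.(a.(a.0 | (0 | 0)) + 0) → =b=> v2
  v2 = a.(a.0 | (0 | 0)) + 0 → =a=> v3
  v3 = a.0 | (0 | 0) → =a=> v4
  v4 = 0 | (0 | 0) → stopped
Bisimilarity quotient blocks:
  B0 = {u0, v0}
  B1 = {u1, v1}
  B2 = {u2, v2}
  B3 = {u3, v3}
  B4 = {u4, v4}
u0 ∈ B0, v0 ∈ B0 → same block

bisimilar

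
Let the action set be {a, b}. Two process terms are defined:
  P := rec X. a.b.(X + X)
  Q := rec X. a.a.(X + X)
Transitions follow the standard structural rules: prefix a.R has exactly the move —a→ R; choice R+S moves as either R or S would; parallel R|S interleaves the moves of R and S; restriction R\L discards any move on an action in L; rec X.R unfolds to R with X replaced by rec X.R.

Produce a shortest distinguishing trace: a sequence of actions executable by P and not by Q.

ab

P's transition system — 3 states:
  u0 = rec X. a.b.(X + X) has moves -a-> u1
  u1 = b.((rec X. a.b.(X + X)) + (rec X. a.b.(X + X))) has moves -b-> u2
  u2 = (rec X. a.b.(X + X)) + (rec X. a.b.(X + X)) has moves -a-> u1
Q's transition system — 3 states:
  v0 = rec X. a.a.(X + X) has moves -a-> v1
  v1 = a.((rec X. a.a.(X + X)) + (rec X. a.a.(X + X))) has moves -a-> v2
  v2 = (rec X. a.a.(X + X)) + (rec X. a.a.(X + X)) has moves -a-> v1
Run σ = ⟨ab⟩ on P: start {u0}
  step 1 (a): {u1}
  step 2 (b): {u2}
  ✓ P
Run σ = ⟨ab⟩ on Q: start {v0}
  step 1 (a): {v1}
  step 2 (b): ∅  — Q cannot continue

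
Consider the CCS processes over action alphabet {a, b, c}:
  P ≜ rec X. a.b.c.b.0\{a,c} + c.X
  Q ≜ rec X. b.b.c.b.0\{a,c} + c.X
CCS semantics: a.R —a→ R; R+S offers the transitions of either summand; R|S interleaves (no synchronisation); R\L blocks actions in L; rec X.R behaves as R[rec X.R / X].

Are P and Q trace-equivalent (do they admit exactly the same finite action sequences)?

Reachable graph of P (5 states):
  m0 = rec X. a.b.c.b.0\{a,c} + c.X → =a=> m1, =c=> m0
  m1 = b.c.b.0\{a,c} → =b=> m2
  m2 = c.b.0\{a,c} → =c=> m3
  m3 = b.0\{a,c} → =b=> m4
  m4 = 0\{a,c} → deadlocked
Reachable graph of Q (5 states):
  n0 = rec X. b.b.c.b.0\{a,c} + c.X → =b=> n1, =c=> n0
  n1 = b.c.b.0\{a,c} → =b=> n2
  n2 = c.b.0\{a,c} → =c=> n3
  n3 = b.0\{a,c} → =b=> n4
  n4 = 0\{a,c} → deadlocked
Trace ⟨a⟩ through P, begin at {m0}:
  step 1 (a): {m1}
  P completes σ.
Trace ⟨a⟩ through Q, begin at {n0}:
  step 1 (a): ∅ (Q stuck)

trace-distinct — witness ⟨a⟩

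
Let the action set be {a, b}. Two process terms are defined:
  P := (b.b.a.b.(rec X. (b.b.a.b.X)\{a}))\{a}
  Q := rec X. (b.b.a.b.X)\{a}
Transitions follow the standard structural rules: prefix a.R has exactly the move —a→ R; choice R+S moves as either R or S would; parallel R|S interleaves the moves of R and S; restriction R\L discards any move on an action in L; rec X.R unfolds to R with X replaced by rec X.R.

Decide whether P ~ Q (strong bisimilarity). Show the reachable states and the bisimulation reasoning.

Reachable graph of P (3 states):
  s0 = (b.b.a.b.(rec X. (b.b.a.b.X)\{a}))\{a} → --b--▸ s1
  s1 = (b.a.b.(rec X. (b.b.a.b.X)\{a}))\{a} → --b--▸ s2
  s2 = (a.b.(rec X. (b.b.a.b.X)\{a}))\{a} → stopped
Reachable graph of Q (3 states):
  t0 = rec X. (b.b.a.b.X)\{a} → --b--▸ t1
  t1 = (b.a.b.(rec X. (b.b.a.b.X)\{a}))\{a} → --b--▸ t2
  t2 = (a.b.(rec X. (b.b.a.b.X)\{a}))\{a} → stopped
Coarsest stable partition (strong bisimilarity classes):
  B0 = {s0, t0}
  B1 = {s1, t1}
  B2 = {s2, t2}
s0 ∈ B0, t0 ∈ B0 → same block

YES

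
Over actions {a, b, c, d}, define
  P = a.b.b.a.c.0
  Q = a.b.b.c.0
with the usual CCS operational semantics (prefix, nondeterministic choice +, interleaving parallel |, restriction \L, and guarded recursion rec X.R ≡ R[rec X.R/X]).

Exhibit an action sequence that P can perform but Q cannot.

Reachable graph of P (6 states):
  s0 = a.b.b.a.c.0 has moves —a→ s1
  s1 = b.b.a.c.0 has moves —b→ s2
  s2 = b.a.c.0 has moves —b→ s3
  s3 = a.c.0 has moves —a→ s4
  s4 = c.0 has moves —c→ s5
  s5 = 0 has moves (no moves)
Reachable graph of Q (5 states):
  t0 = a.b.b.c.0 has moves —a→ t1
  t1 = b.b.c.0 has moves —b→ t2
  t2 = b.c.0 has moves —b→ t3
  t3 = c.0 has moves —c→ t4
  t4 = 0 has moves (no moves)
Trace ⟨abba⟩ through P, begin at {s0}:
  [1] a ⇒ {s1}
  [2] b ⇒ {s2}
  [3] b ⇒ {s3}
  [4] a ⇒ {s4}
  — P admits the full trace.
Trace ⟨abba⟩ through Q, begin at {t0}:
  [1] a ⇒ {t1}
  [2] b ⇒ {t2}
  [3] b ⇒ {t3}
  [4] a ⇒ ∅  — Q cannot continue

abba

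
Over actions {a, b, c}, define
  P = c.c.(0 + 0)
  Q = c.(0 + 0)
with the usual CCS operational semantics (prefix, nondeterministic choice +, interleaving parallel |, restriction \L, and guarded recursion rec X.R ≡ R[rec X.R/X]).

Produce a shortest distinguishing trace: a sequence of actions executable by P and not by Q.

Reachable graph of P (3 states):
  u0 = c.c.(0 + 0) → ··c··> u1
  u1 = c.(0 + 0) → ··c··> u2
  u2 = 0 + 0 → stopped
Reachable graph of Q (2 states):
  v0 = c.(0 + 0) → ··c··> v1
  v1 = 0 + 0 → stopped
Executing cc from P (initial set {u0}):
  step 1 (c): {u1}
  step 2 (c): {u2}
  P completes σ.
Executing cc from Q (initial set {v0}):
  step 1 (c): {v1}
  step 2 (c): no successor for Q

cc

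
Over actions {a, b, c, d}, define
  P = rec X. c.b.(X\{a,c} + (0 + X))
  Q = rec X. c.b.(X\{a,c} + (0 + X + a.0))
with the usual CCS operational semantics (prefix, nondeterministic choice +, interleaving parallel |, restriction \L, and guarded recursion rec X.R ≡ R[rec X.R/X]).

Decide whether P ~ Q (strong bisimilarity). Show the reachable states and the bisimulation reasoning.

LTS(P): 3 reachable states
  p0 = rec X. c.b.(X\{a,c} + (0 + X)) :: =c=> p1
  p1 = b.((rec X. c.b.(X\{a,c} + (0 + X)))\{a,c} + (0 + (rec X. c.b.(X\{a,c} + (0 + X))))) :: =b=> p2
  p2 = (rec X. c.b.(X\{a,c} + (0 + X)))\{a,c} + (0 + (rec X. c.b.(X\{a,c} + (0 + X)))) :: =c=> p1
LTS(Q): 4 reachable states
  q0 = rec X. c.b.(X\{a,c} + (0 + X + a.0)) :: =c=> q1
  q1 = b.((rec X. c.b.(X\{a,c} + (0 + X + a.0)))\{a,c} + (0 + (rec X. c.b.(X\{a,c} + (0 + X + a.0))) + a.0)) :: =b=> q2
  q2 = (rec X. c.b.(X\{a,c} + (0 + X + a.0)))\{a,c} + (0 + (rec X. c.b.(X\{a,c} + (0 + X + a.0))) + a.0) :: =a=> q3, =c=> q1
  q3 = 0 :: stopped
Bisimilarity quotient blocks:
  B0 = {p0, p2}
  B1 = {p1}
  B2 = {q0}
  B3 = {q1}
  B4 = {q2}
  B5 = {q3}
p0 ∈ B0, q0 ∈ B2 → different blocks

P ≁ Q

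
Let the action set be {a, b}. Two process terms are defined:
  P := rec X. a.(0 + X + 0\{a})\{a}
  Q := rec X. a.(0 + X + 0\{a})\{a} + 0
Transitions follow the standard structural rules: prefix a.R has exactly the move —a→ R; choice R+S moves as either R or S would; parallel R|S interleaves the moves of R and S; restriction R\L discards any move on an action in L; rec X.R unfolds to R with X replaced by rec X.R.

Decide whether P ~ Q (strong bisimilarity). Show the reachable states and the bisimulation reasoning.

P ~ Q

P's transition system — 2 states:
  s0 = rec X. a.(0 + X + 0\{a})\{a} → --a--▸ s1
  s1 = (0 + (rec X. a.(0 + X + 0\{a})\{a}) + 0\{a})\{a} → ∅
Q's transition system — 2 states:
  t0 = rec X. a.(0 + X + 0\{a})\{a} + 0 → --a--▸ t1
  t1 = (0 + (rec X. a.(0 + X + 0\{a})\{a} + 0) + 0\{a})\{a} → ∅
Bisimilarity quotient blocks:
  B0 = {s0, t0}
  B1 = {s1, t1}
s0 ∈ B0, t0 ∈ B0 → same block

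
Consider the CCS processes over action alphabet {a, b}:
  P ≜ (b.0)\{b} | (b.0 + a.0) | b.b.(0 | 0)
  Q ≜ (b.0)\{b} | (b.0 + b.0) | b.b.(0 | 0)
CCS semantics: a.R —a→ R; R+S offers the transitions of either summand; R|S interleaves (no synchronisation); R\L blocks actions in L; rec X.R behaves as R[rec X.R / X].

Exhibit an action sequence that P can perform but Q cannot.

P's transition system — 6 states:
  s0 = (b.0)\{b} | (b.0 + a.0) | b.b.(0 | 0) ⊢ ··a··> s1, ··b··> s1, ··b··> s2
  s1 = (b.0)\{b} | 0 | b.b.(0 | 0) ⊢ ··b··> s3
  s2 = (b.0)\{b} | (b.0 + a.0) | b.(0 | 0) ⊢ ··a··> s3, ··b··> s3, ··b··> s4
  s3 = (b.0)\{b} | 0 | b.(0 | 0) ⊢ ··b··> s5
  s4 = (b.0)\{b} | (b.0 + a.0) | (0 | 0) ⊢ ··a··> s5, ··b··> s5
  s5 = (b.0)\{b} | 0 | (0 | 0) ⊢ stopped
Q's transition system — 6 states:
  t0 = (b.0)\{b} | (b.0 + b.0) | b.b.(0 | 0) ⊢ ··b··> t1, ··b··> t2
  t1 = (b.0)\{b} | (b.0 + b.0) | b.(0 | 0) ⊢ ··b··> t3, ··b··> t4
  t2 = (b.0)\{b} | 0 | b.b.(0 | 0) ⊢ ··b··> t4
  t3 = (b.0)\{b} | (b.0 + b.0) | (0 | 0) ⊢ ··b··> t5
  t4 = (b.0)\{b} | 0 | b.(0 | 0) ⊢ ··b··> t5
  t5 = (b.0)\{b} | 0 | (0 | 0) ⊢ stopped
Trace ⟨a⟩ through P, begin at {s0}:
  [1] a ⇒ {s1}
  ✓ P
Trace ⟨a⟩ through Q, begin at {t0}:
  [1] a ⇒ ∅ (Q stuck)

a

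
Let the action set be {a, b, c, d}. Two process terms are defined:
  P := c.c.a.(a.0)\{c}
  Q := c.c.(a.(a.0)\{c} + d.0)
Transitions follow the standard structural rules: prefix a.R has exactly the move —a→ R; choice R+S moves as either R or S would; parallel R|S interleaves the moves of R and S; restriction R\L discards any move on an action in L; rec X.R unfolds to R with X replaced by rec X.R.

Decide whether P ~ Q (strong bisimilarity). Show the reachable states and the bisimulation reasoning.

P ≁ Q

Reachable graph of P (5 states):
  s0 = c.c.a.(a.0)\{c} has moves —c→ s1
  s1 = c.a.(a.0)\{c} has moves —c→ s2
  s2 = a.(a.0)\{c} has moves —a→ s3
  s3 = (a.0)\{c} has moves —a→ s4
  s4 = 0\{c} has moves deadlocked
Reachable graph of Q (6 states):
  t0 = c.c.(a.(a.0)\{c} + d.0) has moves —c→ t1
  t1 = c.(a.(a.0)\{c} + d.0) has moves —c→ t2
  t2 = a.(a.0)\{c} + d.0 has moves —a→ t3, —d→ t4
  t3 = (a.0)\{c} has moves —a→ t5
  t4 = 0 has moves deadlocked
  t5 = 0\{c} has moves deadlocked
Bisimilarity quotient blocks:
  B0 = {s0}
  B1 = {s1}
  B2 = {s2}
  B3 = {s3, t3}
  B4 = {s4, t4, t5}
  B5 = {t0}
  B6 = {t1}
  B7 = {t2}
s0 ∈ B0, t0 ∈ B5 → different blocks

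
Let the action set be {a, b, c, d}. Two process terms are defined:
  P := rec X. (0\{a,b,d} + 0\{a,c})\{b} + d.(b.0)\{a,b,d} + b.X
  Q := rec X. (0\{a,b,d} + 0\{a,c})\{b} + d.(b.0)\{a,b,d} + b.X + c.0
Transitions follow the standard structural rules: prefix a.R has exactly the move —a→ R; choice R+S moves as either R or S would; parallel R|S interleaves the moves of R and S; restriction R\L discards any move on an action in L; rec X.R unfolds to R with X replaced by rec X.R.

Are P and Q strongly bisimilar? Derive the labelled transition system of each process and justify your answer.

P's transition system — 2 states:
  p0 = rec X. (0\{a,b,d} + 0\{a,c})\{b} + d.(b.0)\{a,b,d} + b.X ⊢ -b-> p0, -d-> p1
  p1 = (b.0)\{a,b,d} ⊢ stopped
Q's transition system — 3 states:
  q0 = rec X. (0\{a,b,d} + 0\{a,c})\{b} + d.(b.0)\{a,b,d} + b.X + c.0 ⊢ -b-> q0, -c-> q1, -d-> q2
  q1 = 0 ⊢ stopped
  q2 = (b.0)\{a,b,d} ⊢ stopped
Bisimilarity quotient blocks:
  B0 = {p0}
  B1 = {p1, q1, q2}
  B2 = {q0}
p0 ∈ B0, q0 ∈ B2 → different blocks

P ≁ Q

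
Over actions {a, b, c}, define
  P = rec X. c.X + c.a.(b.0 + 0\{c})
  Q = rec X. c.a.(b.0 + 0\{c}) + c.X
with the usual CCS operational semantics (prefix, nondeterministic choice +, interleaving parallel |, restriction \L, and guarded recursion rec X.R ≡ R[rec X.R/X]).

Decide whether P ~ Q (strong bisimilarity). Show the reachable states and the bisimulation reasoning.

Reachable graph of P (4 states):
  u0 = rec X. c.X + c.a.(b.0 + 0\{c}) :: -c-> u0, -c-> u1
  u1 = a.(b.0 + 0\{c}) :: -a-> u2
  u2 = b.0 + 0\{c} :: -b-> u3
  u3 = 0 :: ·
Reachable graph of Q (4 states):
  v0 = rec X. c.a.(b.0 + 0\{c}) + c.X :: -c-> v0, -c-> v1
  v1 = a.(b.0 + 0\{c}) :: -a-> v2
  v2 = b.0 + 0\{c} :: -b-> v3
  v3 = 0 :: ·
Coarsest stable partition (strong bisimilarity classes):
  B0 = {u0, v0}
  B1 = {u1, v1}
  B2 = {u2, v2}
  B3 = {u3, v3}
u0 ∈ B0, v0 ∈ B0 → same block

P ~ Q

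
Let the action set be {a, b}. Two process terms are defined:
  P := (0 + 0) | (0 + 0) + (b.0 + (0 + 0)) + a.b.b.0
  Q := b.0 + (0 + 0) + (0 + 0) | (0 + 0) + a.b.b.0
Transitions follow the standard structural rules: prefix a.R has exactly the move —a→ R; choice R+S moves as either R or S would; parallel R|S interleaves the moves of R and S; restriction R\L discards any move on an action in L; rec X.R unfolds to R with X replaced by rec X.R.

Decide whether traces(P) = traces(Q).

Reachable graph of P (4 states):
  p0 = (0 + 0) | (0 + 0) + (b.0 + (0 + 0)) + a.b.b.0 | =a=> p1, =b=> p2
  p1 = b.b.0 | =b=> p3
  p2 = 0 | ∅
  p3 = b.0 | =b=> p2
Reachable graph of Q (4 states):
  q0 = b.0 + (0 + 0) + (0 + 0) | (0 + 0) + a.b.b.0 | =a=> q1, =b=> q2
  q1 = b.b.0 | =b=> q3
  q2 = 0 | ∅
  q3 = b.0 | =b=> q2
Bisimilarity quotient blocks:
  B0 = {p0, q0}
  B1 = {p1, q1}
  B2 = {p3, q3}
  B3 = {p2, q2}
p0 ∈ B0, q0 ∈ B0 → same block
Bisimilar ⇒ trace-equivalent.

trace-equivalent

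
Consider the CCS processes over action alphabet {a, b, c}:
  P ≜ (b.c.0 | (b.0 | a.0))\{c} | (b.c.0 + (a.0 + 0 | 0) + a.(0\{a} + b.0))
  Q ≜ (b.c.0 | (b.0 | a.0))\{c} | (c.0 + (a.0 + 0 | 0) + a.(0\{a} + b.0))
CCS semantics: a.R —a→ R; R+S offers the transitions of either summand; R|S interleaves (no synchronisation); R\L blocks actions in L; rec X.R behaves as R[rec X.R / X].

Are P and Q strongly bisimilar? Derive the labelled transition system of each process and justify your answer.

Reachable graph of P (32 states):
  u0 = (b.c.0 | (b.0 | a.0))\{c} | (b.c.0 + (a.0 + 0 | 0) + a.(0\{a} + b.0)) :: ··a··> u1, ··a··> u2, ··a··> u3, ··b··> u4, ··b··> u5, ··b··> u6
  u1 = (b.c.0 | (b.0 | 0))\{c} | (b.c.0 + (a.0 + 0 | 0) + a.(0\{a} + b.0)) :: ··a··> u7, ··a··> u8, ··b··> u10, ··b··> u11, ··b··> u9
  u2 = (b.c.0 | (b.0 | a.0))\{c} | (0\{a} + b.0) :: ··a··> u7, ··b··> u12, ··b··> u13, ··b··> u3
  u3 = (b.c.0 | (b.0 | a.0))\{c} | 0 :: ··a··> u8, ··b··> u14, ··b··> u15
  u4 = (b.c.0 | (0 | a.0))\{c} | (b.c.0 + (a.0 + 0 | 0) + a.(0\{a} + b.0)) :: ··a··> u12, ··a··> u14, ··a··> u9, ··b··> u16, ··b··> u17
  u5 = (b.c.0 | (b.0 | a.0))\{c} | c.0 :: ··a··> u10, ··b··> u16, ··b··> u18, ··c··> u3
  u6 = (c.0 | (b.0 | a.0))\{c} | (b.c.0 + (a.0 + 0 | 0) + a.(0\{a} + b.0)) :: ··a··> u11, ··a··> u13, ··a··> u15, ··b··> u17, ··b··> u18
  u7 = (b.c.0 | (b.0 | 0))\{c} | (0\{a} + b.0) :: ··b··> u19, ··b··> u20, ··b··> u8
  u8 = (b.c.0 | (b.0 | 0))\{c} | 0 :: ··b··> u21, ··b··> u22
  u9 = (b.c.0 | (0 | 0))\{c} | (b.c.0 + (a.0 + 0 | 0) + a.(0\{a} + b.0)) :: ··a··> u19, ··a··> u21, ··b··> u23, ··b··> u24
  u10 = (b.c.0 | (b.0 | 0))\{c} | c.0 :: ··b··> u23, ··b··> u25, ··c··> u8
  u11 = (c.0 | (b.0 | 0))\{c} | (b.c.0 + (a.0 + 0 | 0) + a.(0\{a} + b.0)) :: ··a··> u20, ··a··> u22, ··b··> u24, ··b··> u25
  u12 = (b.c.0 | (0 | a.0))\{c} | (0\{a} + b.0) :: ··a··> u19, ··b··> u14, ··b··> u26
  u13 = (c.0 | (b.0 | a.0))\{c} | (0\{a} + b.0) :: ··a··> u20, ··b··> u15, ··b··> u26
  u14 = (b.c.0 | (0 | a.0))\{c} | 0 :: ··a··> u21, ··b··> u27
  u15 = (c.0 | (b.0 | a.0))\{c} | 0 :: ··a··> u22, ··b··> u27
  u16 = (b.c.0 | (0 | a.0))\{c} | c.0 :: ··a··> u23, ··b··> u28, ··c··> u14
  u17 = (c.0 | (0 | a.0))\{c} | (b.c.0 + (a.0 + 0 | 0) + a.(0\{a} + b.0)) :: ··a··> u24, ··a··> u26, ··a··> u27, ··b··> u28
  u18 = (c.0 | (b.0 | a.0))\{c} | c.0 :: ··a··> u25, ··b··> u28, ··c··> u15
  u19 = (b.c.0 | (0 | 0))\{c} | (0\{a} + b.0) :: ··b··> u21, ··b··> u29
  u20 = (c.0 | (b.0 | 0))\{c} | (0\{a} + b.0) :: ··b··> u22, ··b··> u29
  u21 = (b.c.0 | (0 | 0))\{c} | 0 :: ··b··> u30
  u22 = (c.0 | (b.0 | 0))\{c} | 0 :: ··b··> u30
  u23 = (b.c.0 | (0 | 0))\{c} | c.0 :: ··b··> u31, ··c··> u21
  u24 = (c.0 | (0 | 0))\{c} | (b.c.0 + (a.0 + 0 | 0) + a.(0\{a} + b.0)) :: ··a··> u29, ··a··> u30, ··b··> u31
  u25 = (c.0 | (b.0 | 0))\{c} | c.0 :: ··b··> u31, ··c··> u22
  u26 = (c.0 | (0 | a.0))\{c} | (0\{a} + b.0) :: ··a··> u29, ··b··> u27
  u27 = (c.0 | (0 | a.0))\{c} | 0 :: ··a··> u30
  u28 = (c.0 | (0 | a.0))\{c} | c.0 :: ··a··> u31, ··c··> u27
  u29 = (c.0 | (0 | 0))\{c} | (0\{a} + b.0) :: ··b··> u30
  u30 = (c.0 | (0 | 0))\{c} | 0 :: stopped
  u31 = (c.0 | (0 | 0))\{c} | c.0 :: ··c··> u30
Reachable graph of Q (24 states):
  v0 = (b.c.0 | (b.0 | a.0))\{c} | (c.0 + (a.0 + 0 | 0) + a.(0\{a} + b.0)) :: ··a··> v1, ··a··> v2, ··a··> v3, ··b··> v4, ··b··> v5, ··c··> v3
  v1 = (b.c.0 | (b.0 | 0))\{c} | (c.0 + (a.0 + 0 | 0) + a.(0\{a} + b.0)) :: ··a··> v6, ··a··> v7, ··b··> v8, ··b··> v9, ··c··> v7
  v2 = (b.c.0 | (b.0 | a.0))\{c} | (0\{a} + b.0) :: ··a··> v6, ··b··> v10, ··b··> v11, ··b··> v3
  v3 = (b.c.0 | (b.0 | a.0))\{c} | 0 :: ··a··> v7, ··b··> v12, ··b··> v13
  v4 = (b.c.0 | (0 | a.0))\{c} | (c.0 + (a.0 + 0 | 0) + a.(0\{a} + b.0)) :: ··a··> v10, ··a··> v12, ··a··> v8, ··b··> v14, ··c··> v12
  v5 = (c.0 | (b.0 | a.0))\{c} | (c.0 + (a.0 + 0 | 0) + a.(0\{a} + b.0)) :: ··a··> v11, ··a··> v13, ··a··> v9, ··b··> v14, ··c··> v13
  v6 = (b.c.0 | (b.0 | 0))\{c} | (0\{a} + b.0) :: ··b··> v15, ··b··> v16, ··b··> v7
  v7 = (b.c.0 | (b.0 | 0))\{c} | 0 :: ··b··> v17, ··b··> v18
  v8 = (b.c.0 | (0 | 0))\{c} | (c.0 + (a.0 + 0 | 0) + a.(0\{a} + b.0)) :: ··a··> v15, ··a··> v17, ··b··> v19, ··c··> v17
  v9 = (c.0 | (b.0 | 0))\{c} | (c.0 + (a.0 + 0 | 0) + a.(0\{a} + b.0)) :: ··a··> v16, ··a··> v18, ··b··> v19, ··c··> v18
  v10 = (b.c.0 | (0 | a.0))\{c} | (0\{a} + b.0) :: ··a··> v15, ··b··> v12, ··b··> v20
  v11 = (c.0 | (b.0 | a.0))\{c} | (0\{a} + b.0) :: ··a··> v16, ··b··> v13, ··b··> v20
  v12 = (b.c.0 | (0 | a.0))\{c} | 0 :: ··a··> v17, ··b··> v21
  v13 = (c.0 | (b.0 | a.0))\{c} | 0 :: ··a··> v18, ··b··> v21
  v14 = (c.0 | (0 | a.0))\{c} | (c.0 + (a.0 + 0 | 0) + a.(0\{a} + b.0)) :: ··a··> v19, ··a··> v20, ··a··> v21, ··c··> v21
  v15 = (b.c.0 | (0 | 0))\{c} | (0\{a} + b.0) :: ··b··> v17, ··b··> v22
  v16 = (c.0 | (b.0 | 0))\{c} | (0\{a} + b.0) :: ··b··> v18, ··b··> v22
  v17 = (b.c.0 | (0 | 0))\{c} | 0 :: ··b··> v23
  v18 = (c.0 | (b.0 | 0))\{c} | 0 :: ··b··> v23
  v19 = (c.0 | (0 | 0))\{c} | (c.0 + (a.0 + 0 | 0) + a.(0\{a} + b.0)) :: ··a··> v22, ··a··> v23, ··c··> v23
  v20 = (c.0 | (0 | a.0))\{c} | (0\{a} + b.0) :: ··a··> v22, ··b··> v21
  v21 = (c.0 | (0 | a.0))\{c} | 0 :: ··a··> v23
  v22 = (c.0 | (0 | 0))\{c} | (0\{a} + b.0) :: ··b··> v23
  v23 = (c.0 | (0 | 0))\{c} | 0 :: stopped
Coarsest stable partition (strong bisimilarity classes):
  B0 = {u0}
  B1 = {u1}
  B2 = {u11, u9}
  B3 = {u21, u22, u29, v17, v18, v22}
  B4 = {u30, v23}
  B5 = {u24}
  B6 = {u31}
  B7 = {u23, u25}
  B8 = {u19, u20, u8, v15, v16, v7}
  B9 = {u7, v6}
  B10 = {u10}
  B11 = {u12, u13, u3, v10, v11, v3}
  B12 = {u14, u15, u26, v12, v13, v20}
  B13 = {u27, v21}
  B14 = {u5}
  B15 = {u16, u18}
  B16 = {u28}
  B17 = {u4, u6}
  B18 = {u17}
  B19 = {u2, v2}
  B20 = {v0}
  B21 = {v4, v5}
  B22 = {v14}
  B23 = {v19}
  B24 = {v8, v9}
  B25 = {v1}
u0 ∈ B0, v0 ∈ B20 → different blocks

not bisimilar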